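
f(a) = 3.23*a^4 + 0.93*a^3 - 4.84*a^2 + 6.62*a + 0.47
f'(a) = 12.92*a^3 + 2.79*a^2 - 9.68*a + 6.62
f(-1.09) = -9.14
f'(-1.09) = 3.75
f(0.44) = 2.65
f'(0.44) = 4.00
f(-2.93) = 154.18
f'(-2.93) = -266.05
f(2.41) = 110.29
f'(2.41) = 180.34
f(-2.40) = 51.01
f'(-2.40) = -132.68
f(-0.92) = -8.13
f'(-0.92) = 7.83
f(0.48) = 2.81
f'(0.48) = 4.05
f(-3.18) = 230.87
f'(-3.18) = -349.86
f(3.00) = 263.51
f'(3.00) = 351.53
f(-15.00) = 159192.17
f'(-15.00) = -42825.43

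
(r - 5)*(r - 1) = r^2 - 6*r + 5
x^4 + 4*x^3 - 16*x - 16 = (x - 2)*(x + 2)^3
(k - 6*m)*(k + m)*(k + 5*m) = k^3 - 31*k*m^2 - 30*m^3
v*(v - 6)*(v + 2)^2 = v^4 - 2*v^3 - 20*v^2 - 24*v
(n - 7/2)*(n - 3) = n^2 - 13*n/2 + 21/2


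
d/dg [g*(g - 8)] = 2*g - 8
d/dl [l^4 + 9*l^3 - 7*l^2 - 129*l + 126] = 4*l^3 + 27*l^2 - 14*l - 129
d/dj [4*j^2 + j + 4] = 8*j + 1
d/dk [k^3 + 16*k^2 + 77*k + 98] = 3*k^2 + 32*k + 77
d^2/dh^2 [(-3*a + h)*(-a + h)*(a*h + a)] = 2*a*(-4*a + 3*h + 1)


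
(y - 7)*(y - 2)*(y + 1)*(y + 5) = y^4 - 3*y^3 - 35*y^2 + 39*y + 70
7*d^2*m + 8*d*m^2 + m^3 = m*(d + m)*(7*d + m)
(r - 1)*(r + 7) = r^2 + 6*r - 7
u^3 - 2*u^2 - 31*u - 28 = (u - 7)*(u + 1)*(u + 4)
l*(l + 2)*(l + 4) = l^3 + 6*l^2 + 8*l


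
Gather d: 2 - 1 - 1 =0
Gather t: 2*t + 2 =2*t + 2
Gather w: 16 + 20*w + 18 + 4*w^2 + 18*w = 4*w^2 + 38*w + 34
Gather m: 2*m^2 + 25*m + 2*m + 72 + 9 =2*m^2 + 27*m + 81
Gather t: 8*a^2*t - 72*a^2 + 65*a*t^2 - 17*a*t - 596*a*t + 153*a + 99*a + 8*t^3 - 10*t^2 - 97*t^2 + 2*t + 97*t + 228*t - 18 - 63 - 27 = -72*a^2 + 252*a + 8*t^3 + t^2*(65*a - 107) + t*(8*a^2 - 613*a + 327) - 108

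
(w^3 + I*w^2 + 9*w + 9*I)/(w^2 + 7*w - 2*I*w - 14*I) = (w^3 + I*w^2 + 9*w + 9*I)/(w^2 + w*(7 - 2*I) - 14*I)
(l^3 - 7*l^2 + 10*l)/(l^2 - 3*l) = (l^2 - 7*l + 10)/(l - 3)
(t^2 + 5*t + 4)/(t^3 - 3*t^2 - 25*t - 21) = (t + 4)/(t^2 - 4*t - 21)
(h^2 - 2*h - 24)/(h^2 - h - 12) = (-h^2 + 2*h + 24)/(-h^2 + h + 12)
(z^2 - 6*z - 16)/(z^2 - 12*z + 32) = (z + 2)/(z - 4)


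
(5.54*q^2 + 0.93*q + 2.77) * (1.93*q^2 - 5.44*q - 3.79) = 10.6922*q^4 - 28.3427*q^3 - 20.7097*q^2 - 18.5935*q - 10.4983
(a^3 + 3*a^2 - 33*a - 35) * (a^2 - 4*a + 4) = a^5 - a^4 - 41*a^3 + 109*a^2 + 8*a - 140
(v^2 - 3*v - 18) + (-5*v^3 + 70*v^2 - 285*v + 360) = -5*v^3 + 71*v^2 - 288*v + 342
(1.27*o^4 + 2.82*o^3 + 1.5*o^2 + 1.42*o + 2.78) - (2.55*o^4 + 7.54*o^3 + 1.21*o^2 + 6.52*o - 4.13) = -1.28*o^4 - 4.72*o^3 + 0.29*o^2 - 5.1*o + 6.91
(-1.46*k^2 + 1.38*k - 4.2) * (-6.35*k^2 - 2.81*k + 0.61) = 9.271*k^4 - 4.6604*k^3 + 21.9016*k^2 + 12.6438*k - 2.562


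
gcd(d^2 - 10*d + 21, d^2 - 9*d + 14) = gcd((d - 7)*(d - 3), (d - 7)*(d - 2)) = d - 7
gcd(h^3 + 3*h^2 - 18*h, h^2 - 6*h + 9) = h - 3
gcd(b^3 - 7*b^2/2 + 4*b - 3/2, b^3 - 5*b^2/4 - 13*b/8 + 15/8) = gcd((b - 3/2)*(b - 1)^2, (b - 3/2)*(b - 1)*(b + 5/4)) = b^2 - 5*b/2 + 3/2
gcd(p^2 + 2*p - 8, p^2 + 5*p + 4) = p + 4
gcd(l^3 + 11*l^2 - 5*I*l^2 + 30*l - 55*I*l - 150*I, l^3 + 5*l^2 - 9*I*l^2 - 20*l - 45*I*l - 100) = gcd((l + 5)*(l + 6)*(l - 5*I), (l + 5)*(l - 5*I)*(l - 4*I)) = l^2 + l*(5 - 5*I) - 25*I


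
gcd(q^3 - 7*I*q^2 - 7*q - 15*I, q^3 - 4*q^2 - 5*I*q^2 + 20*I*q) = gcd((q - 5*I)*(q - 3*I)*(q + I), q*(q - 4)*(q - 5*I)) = q - 5*I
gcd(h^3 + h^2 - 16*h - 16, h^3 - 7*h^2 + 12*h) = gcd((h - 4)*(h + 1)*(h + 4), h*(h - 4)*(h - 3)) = h - 4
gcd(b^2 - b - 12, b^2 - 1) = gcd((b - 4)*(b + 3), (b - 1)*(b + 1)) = 1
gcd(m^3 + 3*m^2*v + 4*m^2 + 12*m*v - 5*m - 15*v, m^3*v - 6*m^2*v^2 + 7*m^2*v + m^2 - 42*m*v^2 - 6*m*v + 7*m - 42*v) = 1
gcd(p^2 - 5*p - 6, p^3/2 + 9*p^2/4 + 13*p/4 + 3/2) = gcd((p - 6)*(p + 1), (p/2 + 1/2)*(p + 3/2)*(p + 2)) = p + 1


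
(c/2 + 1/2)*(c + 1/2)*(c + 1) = c^3/2 + 5*c^2/4 + c + 1/4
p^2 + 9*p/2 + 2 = (p + 1/2)*(p + 4)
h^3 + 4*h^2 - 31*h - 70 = (h - 5)*(h + 2)*(h + 7)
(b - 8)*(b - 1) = b^2 - 9*b + 8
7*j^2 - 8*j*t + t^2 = (-7*j + t)*(-j + t)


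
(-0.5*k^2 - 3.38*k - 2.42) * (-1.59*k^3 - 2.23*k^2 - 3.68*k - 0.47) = 0.795*k^5 + 6.4892*k^4 + 13.2252*k^3 + 18.07*k^2 + 10.4942*k + 1.1374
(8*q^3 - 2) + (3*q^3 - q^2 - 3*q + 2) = 11*q^3 - q^2 - 3*q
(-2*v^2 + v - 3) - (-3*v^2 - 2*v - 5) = v^2 + 3*v + 2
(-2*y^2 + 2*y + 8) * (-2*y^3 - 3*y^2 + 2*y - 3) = 4*y^5 + 2*y^4 - 26*y^3 - 14*y^2 + 10*y - 24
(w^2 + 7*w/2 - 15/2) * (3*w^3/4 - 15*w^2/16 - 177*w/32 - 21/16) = 3*w^5/4 + 27*w^4/16 - 231*w^3/16 - 873*w^2/64 + 2361*w/64 + 315/32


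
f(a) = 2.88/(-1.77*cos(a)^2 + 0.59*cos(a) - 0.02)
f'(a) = 2.88*(-3.54*sin(a)*cos(a) + 0.59*sin(a))/(-1.77*cos(a)^2 + 0.59*cos(a) - 0.02)^2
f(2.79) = -1.35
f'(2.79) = 0.85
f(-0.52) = -3.42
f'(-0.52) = 5.02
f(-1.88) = -7.92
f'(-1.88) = -34.63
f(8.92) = -1.52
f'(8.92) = 1.43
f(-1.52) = 533.95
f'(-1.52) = -40560.15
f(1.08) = -21.31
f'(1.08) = -150.04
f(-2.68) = -1.46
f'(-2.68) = -1.25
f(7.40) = -28.33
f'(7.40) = -240.99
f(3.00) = -1.23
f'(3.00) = 0.30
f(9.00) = -1.42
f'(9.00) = 1.10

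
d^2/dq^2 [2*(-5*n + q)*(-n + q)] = 4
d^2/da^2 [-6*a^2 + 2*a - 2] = -12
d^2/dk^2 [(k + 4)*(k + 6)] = 2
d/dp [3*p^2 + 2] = 6*p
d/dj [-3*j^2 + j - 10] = 1 - 6*j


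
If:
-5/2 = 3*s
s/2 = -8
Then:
No Solution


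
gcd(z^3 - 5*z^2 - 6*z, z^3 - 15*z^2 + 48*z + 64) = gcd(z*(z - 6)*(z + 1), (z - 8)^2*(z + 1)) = z + 1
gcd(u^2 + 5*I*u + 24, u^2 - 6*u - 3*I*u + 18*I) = u - 3*I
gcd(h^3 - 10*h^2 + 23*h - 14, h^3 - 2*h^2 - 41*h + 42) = h^2 - 8*h + 7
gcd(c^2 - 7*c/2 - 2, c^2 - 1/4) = c + 1/2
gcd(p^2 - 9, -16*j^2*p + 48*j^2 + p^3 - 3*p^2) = p - 3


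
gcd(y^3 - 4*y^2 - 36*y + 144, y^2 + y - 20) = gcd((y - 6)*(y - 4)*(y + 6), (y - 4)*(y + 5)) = y - 4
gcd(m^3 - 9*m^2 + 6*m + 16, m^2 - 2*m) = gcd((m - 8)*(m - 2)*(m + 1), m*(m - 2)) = m - 2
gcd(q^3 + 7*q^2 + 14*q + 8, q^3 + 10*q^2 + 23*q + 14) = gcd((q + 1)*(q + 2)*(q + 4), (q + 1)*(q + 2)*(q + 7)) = q^2 + 3*q + 2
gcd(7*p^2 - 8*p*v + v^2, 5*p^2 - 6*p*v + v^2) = p - v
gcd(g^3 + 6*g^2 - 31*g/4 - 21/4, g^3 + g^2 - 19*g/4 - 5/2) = g + 1/2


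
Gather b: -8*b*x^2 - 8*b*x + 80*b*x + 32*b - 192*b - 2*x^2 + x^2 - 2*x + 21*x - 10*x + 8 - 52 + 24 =b*(-8*x^2 + 72*x - 160) - x^2 + 9*x - 20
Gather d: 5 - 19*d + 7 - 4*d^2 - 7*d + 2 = -4*d^2 - 26*d + 14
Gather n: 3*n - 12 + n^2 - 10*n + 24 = n^2 - 7*n + 12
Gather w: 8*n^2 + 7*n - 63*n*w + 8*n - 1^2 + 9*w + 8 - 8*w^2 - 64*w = 8*n^2 + 15*n - 8*w^2 + w*(-63*n - 55) + 7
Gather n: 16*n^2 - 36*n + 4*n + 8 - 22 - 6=16*n^2 - 32*n - 20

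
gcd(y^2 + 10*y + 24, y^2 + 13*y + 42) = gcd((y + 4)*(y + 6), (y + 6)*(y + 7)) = y + 6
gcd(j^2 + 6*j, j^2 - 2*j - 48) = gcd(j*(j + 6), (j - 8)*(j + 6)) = j + 6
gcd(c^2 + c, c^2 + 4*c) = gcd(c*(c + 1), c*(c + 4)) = c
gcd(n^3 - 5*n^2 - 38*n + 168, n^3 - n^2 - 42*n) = n^2 - n - 42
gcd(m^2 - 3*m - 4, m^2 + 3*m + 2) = m + 1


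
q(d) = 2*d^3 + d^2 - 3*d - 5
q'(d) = 6*d^2 + 2*d - 3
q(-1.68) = -6.62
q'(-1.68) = 10.57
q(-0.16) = -4.50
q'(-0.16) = -3.17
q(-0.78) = -3.00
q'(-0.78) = -0.91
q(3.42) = 76.44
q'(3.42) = 74.02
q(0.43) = -5.95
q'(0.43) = -1.03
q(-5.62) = -311.56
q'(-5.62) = 175.27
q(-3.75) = -85.16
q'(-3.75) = 73.88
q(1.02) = -4.90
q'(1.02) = 5.28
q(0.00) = -5.00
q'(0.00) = -3.00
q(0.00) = -5.00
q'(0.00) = -3.00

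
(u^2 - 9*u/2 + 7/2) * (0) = 0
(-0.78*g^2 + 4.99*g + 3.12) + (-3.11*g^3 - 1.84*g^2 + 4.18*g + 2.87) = -3.11*g^3 - 2.62*g^2 + 9.17*g + 5.99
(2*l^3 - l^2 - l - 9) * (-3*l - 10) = -6*l^4 - 17*l^3 + 13*l^2 + 37*l + 90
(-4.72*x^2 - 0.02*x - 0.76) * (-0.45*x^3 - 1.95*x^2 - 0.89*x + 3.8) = 2.124*x^5 + 9.213*x^4 + 4.5818*x^3 - 16.4362*x^2 + 0.6004*x - 2.888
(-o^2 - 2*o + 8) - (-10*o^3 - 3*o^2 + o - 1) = 10*o^3 + 2*o^2 - 3*o + 9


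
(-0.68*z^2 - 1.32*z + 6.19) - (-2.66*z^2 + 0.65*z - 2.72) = 1.98*z^2 - 1.97*z + 8.91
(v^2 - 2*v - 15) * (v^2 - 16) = v^4 - 2*v^3 - 31*v^2 + 32*v + 240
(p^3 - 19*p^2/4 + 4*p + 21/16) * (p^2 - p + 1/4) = p^5 - 23*p^4/4 + 9*p^3 - 31*p^2/8 - 5*p/16 + 21/64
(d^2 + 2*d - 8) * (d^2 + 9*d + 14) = d^4 + 11*d^3 + 24*d^2 - 44*d - 112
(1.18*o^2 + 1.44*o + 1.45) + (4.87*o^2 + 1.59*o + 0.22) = 6.05*o^2 + 3.03*o + 1.67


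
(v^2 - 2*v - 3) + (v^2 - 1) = 2*v^2 - 2*v - 4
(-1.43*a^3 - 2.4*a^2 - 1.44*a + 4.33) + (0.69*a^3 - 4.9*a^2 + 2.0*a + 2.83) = -0.74*a^3 - 7.3*a^2 + 0.56*a + 7.16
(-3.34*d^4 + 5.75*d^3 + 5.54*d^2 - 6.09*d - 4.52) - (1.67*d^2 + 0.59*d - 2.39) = -3.34*d^4 + 5.75*d^3 + 3.87*d^2 - 6.68*d - 2.13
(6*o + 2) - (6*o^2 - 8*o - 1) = -6*o^2 + 14*o + 3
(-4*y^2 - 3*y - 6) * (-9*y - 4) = 36*y^3 + 43*y^2 + 66*y + 24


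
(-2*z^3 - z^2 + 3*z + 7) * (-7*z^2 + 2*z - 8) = 14*z^5 + 3*z^4 - 7*z^3 - 35*z^2 - 10*z - 56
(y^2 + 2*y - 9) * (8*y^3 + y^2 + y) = 8*y^5 + 17*y^4 - 69*y^3 - 7*y^2 - 9*y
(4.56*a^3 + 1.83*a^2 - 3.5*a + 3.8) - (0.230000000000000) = 4.56*a^3 + 1.83*a^2 - 3.5*a + 3.57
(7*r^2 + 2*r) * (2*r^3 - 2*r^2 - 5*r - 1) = 14*r^5 - 10*r^4 - 39*r^3 - 17*r^2 - 2*r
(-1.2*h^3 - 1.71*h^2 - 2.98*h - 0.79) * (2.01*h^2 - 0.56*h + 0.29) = -2.412*h^5 - 2.7651*h^4 - 5.3802*h^3 - 0.415*h^2 - 0.4218*h - 0.2291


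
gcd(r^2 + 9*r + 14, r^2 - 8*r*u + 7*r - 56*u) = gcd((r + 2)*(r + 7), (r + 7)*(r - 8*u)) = r + 7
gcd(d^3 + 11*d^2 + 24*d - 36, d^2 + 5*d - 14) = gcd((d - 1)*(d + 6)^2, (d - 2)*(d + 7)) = 1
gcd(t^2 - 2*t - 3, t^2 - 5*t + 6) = t - 3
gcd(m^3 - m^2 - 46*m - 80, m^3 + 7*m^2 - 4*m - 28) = m + 2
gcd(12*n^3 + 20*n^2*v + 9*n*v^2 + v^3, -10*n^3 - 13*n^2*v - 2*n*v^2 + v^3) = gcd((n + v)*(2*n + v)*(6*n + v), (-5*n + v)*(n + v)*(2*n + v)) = 2*n^2 + 3*n*v + v^2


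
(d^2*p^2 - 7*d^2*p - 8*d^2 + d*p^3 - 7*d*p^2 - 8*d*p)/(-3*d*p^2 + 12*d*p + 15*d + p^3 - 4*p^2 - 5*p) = d*(d*p - 8*d + p^2 - 8*p)/(-3*d*p + 15*d + p^2 - 5*p)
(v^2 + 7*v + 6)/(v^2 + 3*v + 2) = (v + 6)/(v + 2)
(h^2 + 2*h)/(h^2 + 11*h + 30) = h*(h + 2)/(h^2 + 11*h + 30)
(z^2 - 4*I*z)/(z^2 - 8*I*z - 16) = z/(z - 4*I)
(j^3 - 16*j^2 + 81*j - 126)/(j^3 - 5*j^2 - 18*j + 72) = (j - 7)/(j + 4)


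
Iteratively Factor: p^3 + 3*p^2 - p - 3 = (p + 1)*(p^2 + 2*p - 3) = (p + 1)*(p + 3)*(p - 1)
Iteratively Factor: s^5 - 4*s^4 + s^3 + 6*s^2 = (s)*(s^4 - 4*s^3 + s^2 + 6*s) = s*(s - 2)*(s^3 - 2*s^2 - 3*s) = s*(s - 2)*(s + 1)*(s^2 - 3*s) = s^2*(s - 2)*(s + 1)*(s - 3)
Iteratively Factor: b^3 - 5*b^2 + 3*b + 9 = (b - 3)*(b^2 - 2*b - 3) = (b - 3)^2*(b + 1)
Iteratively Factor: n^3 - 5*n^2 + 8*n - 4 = (n - 2)*(n^2 - 3*n + 2) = (n - 2)*(n - 1)*(n - 2)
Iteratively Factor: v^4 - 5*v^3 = (v)*(v^3 - 5*v^2) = v^2*(v^2 - 5*v) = v^2*(v - 5)*(v)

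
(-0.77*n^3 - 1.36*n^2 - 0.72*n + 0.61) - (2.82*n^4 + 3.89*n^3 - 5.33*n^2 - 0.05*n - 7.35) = -2.82*n^4 - 4.66*n^3 + 3.97*n^2 - 0.67*n + 7.96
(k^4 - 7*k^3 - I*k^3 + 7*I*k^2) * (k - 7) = k^5 - 14*k^4 - I*k^4 + 49*k^3 + 14*I*k^3 - 49*I*k^2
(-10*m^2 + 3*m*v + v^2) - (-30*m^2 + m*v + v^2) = 20*m^2 + 2*m*v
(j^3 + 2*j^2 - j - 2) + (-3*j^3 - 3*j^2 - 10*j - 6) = -2*j^3 - j^2 - 11*j - 8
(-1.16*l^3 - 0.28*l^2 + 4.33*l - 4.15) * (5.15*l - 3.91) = -5.974*l^4 + 3.0936*l^3 + 23.3943*l^2 - 38.3028*l + 16.2265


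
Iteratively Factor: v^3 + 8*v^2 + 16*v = (v + 4)*(v^2 + 4*v) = v*(v + 4)*(v + 4)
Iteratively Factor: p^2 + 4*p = (p + 4)*(p)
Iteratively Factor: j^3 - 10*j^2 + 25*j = (j - 5)*(j^2 - 5*j) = j*(j - 5)*(j - 5)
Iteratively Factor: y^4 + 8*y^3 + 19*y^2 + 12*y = (y + 1)*(y^3 + 7*y^2 + 12*y) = (y + 1)*(y + 3)*(y^2 + 4*y) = y*(y + 1)*(y + 3)*(y + 4)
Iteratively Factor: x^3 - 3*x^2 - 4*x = (x + 1)*(x^2 - 4*x) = (x - 4)*(x + 1)*(x)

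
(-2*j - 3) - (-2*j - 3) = 0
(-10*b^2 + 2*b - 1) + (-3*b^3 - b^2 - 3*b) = -3*b^3 - 11*b^2 - b - 1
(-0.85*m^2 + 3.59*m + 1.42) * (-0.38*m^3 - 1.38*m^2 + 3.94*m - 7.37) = 0.323*m^5 - 0.1912*m^4 - 8.8428*m^3 + 18.4495*m^2 - 20.8635*m - 10.4654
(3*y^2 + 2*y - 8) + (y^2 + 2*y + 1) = 4*y^2 + 4*y - 7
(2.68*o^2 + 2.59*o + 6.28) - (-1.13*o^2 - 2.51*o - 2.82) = 3.81*o^2 + 5.1*o + 9.1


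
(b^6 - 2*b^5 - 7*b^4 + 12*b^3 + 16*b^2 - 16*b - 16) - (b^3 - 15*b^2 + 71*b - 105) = b^6 - 2*b^5 - 7*b^4 + 11*b^3 + 31*b^2 - 87*b + 89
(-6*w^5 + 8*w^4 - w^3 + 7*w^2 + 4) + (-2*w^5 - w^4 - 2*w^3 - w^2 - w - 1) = -8*w^5 + 7*w^4 - 3*w^3 + 6*w^2 - w + 3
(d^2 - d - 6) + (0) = d^2 - d - 6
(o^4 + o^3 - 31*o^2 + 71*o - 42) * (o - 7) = o^5 - 6*o^4 - 38*o^3 + 288*o^2 - 539*o + 294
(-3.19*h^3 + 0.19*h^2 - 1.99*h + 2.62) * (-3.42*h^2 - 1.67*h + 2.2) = 10.9098*h^5 + 4.6775*h^4 - 0.529500000000001*h^3 - 5.2191*h^2 - 8.7534*h + 5.764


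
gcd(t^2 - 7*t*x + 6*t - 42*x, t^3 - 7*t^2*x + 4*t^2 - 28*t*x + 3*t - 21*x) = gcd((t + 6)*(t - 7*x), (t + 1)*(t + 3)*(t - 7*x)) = -t + 7*x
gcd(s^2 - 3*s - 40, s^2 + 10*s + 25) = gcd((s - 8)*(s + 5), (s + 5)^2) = s + 5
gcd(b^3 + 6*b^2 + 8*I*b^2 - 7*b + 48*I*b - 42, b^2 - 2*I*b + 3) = b + I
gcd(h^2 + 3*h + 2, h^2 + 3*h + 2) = h^2 + 3*h + 2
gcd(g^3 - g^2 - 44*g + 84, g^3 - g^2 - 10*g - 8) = 1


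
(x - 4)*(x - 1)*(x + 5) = x^3 - 21*x + 20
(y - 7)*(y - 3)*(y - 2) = y^3 - 12*y^2 + 41*y - 42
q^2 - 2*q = q*(q - 2)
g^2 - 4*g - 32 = (g - 8)*(g + 4)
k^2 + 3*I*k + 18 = (k - 3*I)*(k + 6*I)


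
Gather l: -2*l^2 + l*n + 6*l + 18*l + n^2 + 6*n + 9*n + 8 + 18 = -2*l^2 + l*(n + 24) + n^2 + 15*n + 26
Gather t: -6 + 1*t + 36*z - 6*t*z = t*(1 - 6*z) + 36*z - 6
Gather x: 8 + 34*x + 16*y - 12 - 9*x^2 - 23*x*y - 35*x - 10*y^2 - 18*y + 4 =-9*x^2 + x*(-23*y - 1) - 10*y^2 - 2*y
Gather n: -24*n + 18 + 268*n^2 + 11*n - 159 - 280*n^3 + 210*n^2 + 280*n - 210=-280*n^3 + 478*n^2 + 267*n - 351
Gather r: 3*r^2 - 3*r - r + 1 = 3*r^2 - 4*r + 1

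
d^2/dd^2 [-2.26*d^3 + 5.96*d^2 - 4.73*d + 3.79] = 11.92 - 13.56*d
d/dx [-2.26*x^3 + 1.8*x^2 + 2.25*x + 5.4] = -6.78*x^2 + 3.6*x + 2.25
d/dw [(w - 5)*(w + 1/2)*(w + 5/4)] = 3*w^2 - 13*w/2 - 65/8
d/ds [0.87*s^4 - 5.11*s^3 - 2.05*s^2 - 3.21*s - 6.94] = 3.48*s^3 - 15.33*s^2 - 4.1*s - 3.21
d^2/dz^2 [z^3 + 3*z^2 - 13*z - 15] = 6*z + 6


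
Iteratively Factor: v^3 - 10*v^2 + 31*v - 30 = (v - 5)*(v^2 - 5*v + 6) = (v - 5)*(v - 2)*(v - 3)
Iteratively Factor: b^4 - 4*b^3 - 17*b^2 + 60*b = (b + 4)*(b^3 - 8*b^2 + 15*b) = b*(b + 4)*(b^2 - 8*b + 15) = b*(b - 3)*(b + 4)*(b - 5)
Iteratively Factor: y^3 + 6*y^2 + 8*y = (y + 2)*(y^2 + 4*y) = (y + 2)*(y + 4)*(y)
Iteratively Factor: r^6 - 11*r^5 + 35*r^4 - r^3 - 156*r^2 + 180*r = (r)*(r^5 - 11*r^4 + 35*r^3 - r^2 - 156*r + 180) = r*(r - 5)*(r^4 - 6*r^3 + 5*r^2 + 24*r - 36) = r*(r - 5)*(r - 3)*(r^3 - 3*r^2 - 4*r + 12) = r*(r - 5)*(r - 3)*(r - 2)*(r^2 - r - 6) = r*(r - 5)*(r - 3)^2*(r - 2)*(r + 2)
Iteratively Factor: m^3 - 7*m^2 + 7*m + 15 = (m + 1)*(m^2 - 8*m + 15) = (m - 3)*(m + 1)*(m - 5)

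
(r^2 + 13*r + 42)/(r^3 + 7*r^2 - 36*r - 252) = 1/(r - 6)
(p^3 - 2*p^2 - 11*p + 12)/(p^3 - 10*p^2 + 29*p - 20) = (p + 3)/(p - 5)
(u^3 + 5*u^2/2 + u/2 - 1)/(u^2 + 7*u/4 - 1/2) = 2*(2*u^2 + u - 1)/(4*u - 1)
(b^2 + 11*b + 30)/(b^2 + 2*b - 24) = (b + 5)/(b - 4)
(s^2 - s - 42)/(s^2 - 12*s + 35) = (s + 6)/(s - 5)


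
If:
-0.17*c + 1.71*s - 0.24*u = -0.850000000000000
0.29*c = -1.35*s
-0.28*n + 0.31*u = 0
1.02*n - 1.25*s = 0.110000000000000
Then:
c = 1.72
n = -0.35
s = -0.37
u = -0.31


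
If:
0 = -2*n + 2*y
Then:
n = y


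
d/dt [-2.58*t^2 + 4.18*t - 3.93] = 4.18 - 5.16*t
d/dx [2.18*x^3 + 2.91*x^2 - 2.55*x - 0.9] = 6.54*x^2 + 5.82*x - 2.55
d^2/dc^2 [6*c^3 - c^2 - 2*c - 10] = 36*c - 2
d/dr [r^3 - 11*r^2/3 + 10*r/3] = 3*r^2 - 22*r/3 + 10/3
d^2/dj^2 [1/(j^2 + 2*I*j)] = 2*(-j*(j + 2*I) + 4*(j + I)^2)/(j^3*(j + 2*I)^3)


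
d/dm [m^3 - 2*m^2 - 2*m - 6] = 3*m^2 - 4*m - 2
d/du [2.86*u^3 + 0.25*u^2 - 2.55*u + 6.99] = 8.58*u^2 + 0.5*u - 2.55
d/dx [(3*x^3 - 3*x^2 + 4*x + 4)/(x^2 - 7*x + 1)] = (3*x^4 - 42*x^3 + 26*x^2 - 14*x + 32)/(x^4 - 14*x^3 + 51*x^2 - 14*x + 1)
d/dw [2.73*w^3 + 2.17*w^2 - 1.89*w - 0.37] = 8.19*w^2 + 4.34*w - 1.89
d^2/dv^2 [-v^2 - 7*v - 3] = -2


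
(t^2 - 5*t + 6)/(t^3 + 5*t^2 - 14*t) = (t - 3)/(t*(t + 7))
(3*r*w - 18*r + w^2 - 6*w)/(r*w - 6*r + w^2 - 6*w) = (3*r + w)/(r + w)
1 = 1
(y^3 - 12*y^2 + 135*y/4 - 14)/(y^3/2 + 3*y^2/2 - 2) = (4*y^3 - 48*y^2 + 135*y - 56)/(2*(y^3 + 3*y^2 - 4))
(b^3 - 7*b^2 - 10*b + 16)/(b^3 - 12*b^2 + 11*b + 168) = (b^2 + b - 2)/(b^2 - 4*b - 21)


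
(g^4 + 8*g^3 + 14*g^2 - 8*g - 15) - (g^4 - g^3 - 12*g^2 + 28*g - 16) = 9*g^3 + 26*g^2 - 36*g + 1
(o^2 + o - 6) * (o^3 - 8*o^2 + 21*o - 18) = o^5 - 7*o^4 + 7*o^3 + 51*o^2 - 144*o + 108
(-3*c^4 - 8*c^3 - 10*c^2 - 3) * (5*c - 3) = -15*c^5 - 31*c^4 - 26*c^3 + 30*c^2 - 15*c + 9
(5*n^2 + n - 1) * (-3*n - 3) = -15*n^3 - 18*n^2 + 3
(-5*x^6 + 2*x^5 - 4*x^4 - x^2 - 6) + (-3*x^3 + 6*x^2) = -5*x^6 + 2*x^5 - 4*x^4 - 3*x^3 + 5*x^2 - 6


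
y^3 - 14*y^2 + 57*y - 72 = (y - 8)*(y - 3)^2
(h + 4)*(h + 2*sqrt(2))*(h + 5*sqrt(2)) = h^3 + 4*h^2 + 7*sqrt(2)*h^2 + 20*h + 28*sqrt(2)*h + 80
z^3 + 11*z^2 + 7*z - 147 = (z - 3)*(z + 7)^2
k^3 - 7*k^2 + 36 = (k - 6)*(k - 3)*(k + 2)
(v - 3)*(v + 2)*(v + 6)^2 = v^4 + 11*v^3 + 18*v^2 - 108*v - 216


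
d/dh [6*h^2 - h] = 12*h - 1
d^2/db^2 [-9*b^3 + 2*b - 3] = -54*b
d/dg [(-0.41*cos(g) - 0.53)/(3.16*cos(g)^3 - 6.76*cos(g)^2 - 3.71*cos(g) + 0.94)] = (-2.5912*cos(g)^3 - 2.2528*cos(g)^2 + 7.1656*cos(g) + 2.3517)*sin(g)/(9.9856*cos(g)^6 - 42.7232*cos(g)^5 + 22.2504*cos(g)^4 + 56.1*cos(g)^3 + 1.0553*cos(g)^2 - 6.9748*cos(g) + 0.8836)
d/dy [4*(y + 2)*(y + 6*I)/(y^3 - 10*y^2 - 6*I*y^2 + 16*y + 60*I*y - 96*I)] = (-4*y^4 + y^3*(-16 - 48*I) + 384*I*y^2 + y*(-576 + 192*I) + 5184 - 1536*I)/(y^6 + y^5*(-20 - 12*I) + y^4*(96 + 240*I) + y^3*(400 - 1584*I) + y^2*(-4496 + 3840*I) + y*(11520 - 3072*I) - 9216)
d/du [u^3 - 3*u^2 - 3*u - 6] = 3*u^2 - 6*u - 3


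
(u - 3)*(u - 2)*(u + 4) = u^3 - u^2 - 14*u + 24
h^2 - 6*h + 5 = (h - 5)*(h - 1)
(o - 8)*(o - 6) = o^2 - 14*o + 48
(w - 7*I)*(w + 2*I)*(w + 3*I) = w^3 - 2*I*w^2 + 29*w + 42*I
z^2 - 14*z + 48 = (z - 8)*(z - 6)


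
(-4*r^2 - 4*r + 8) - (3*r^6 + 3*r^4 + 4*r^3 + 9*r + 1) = -3*r^6 - 3*r^4 - 4*r^3 - 4*r^2 - 13*r + 7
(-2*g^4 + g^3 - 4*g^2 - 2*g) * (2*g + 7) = -4*g^5 - 12*g^4 - g^3 - 32*g^2 - 14*g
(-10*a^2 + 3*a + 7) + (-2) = -10*a^2 + 3*a + 5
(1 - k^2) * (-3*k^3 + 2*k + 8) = 3*k^5 - 5*k^3 - 8*k^2 + 2*k + 8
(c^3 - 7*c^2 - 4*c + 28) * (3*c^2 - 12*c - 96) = 3*c^5 - 33*c^4 - 24*c^3 + 804*c^2 + 48*c - 2688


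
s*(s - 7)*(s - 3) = s^3 - 10*s^2 + 21*s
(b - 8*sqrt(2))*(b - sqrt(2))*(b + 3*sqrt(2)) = b^3 - 6*sqrt(2)*b^2 - 38*b + 48*sqrt(2)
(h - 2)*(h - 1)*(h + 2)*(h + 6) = h^4 + 5*h^3 - 10*h^2 - 20*h + 24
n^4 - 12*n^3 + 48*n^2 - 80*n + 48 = (n - 6)*(n - 2)^3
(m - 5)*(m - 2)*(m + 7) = m^3 - 39*m + 70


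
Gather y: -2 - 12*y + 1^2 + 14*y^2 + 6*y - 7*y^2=7*y^2 - 6*y - 1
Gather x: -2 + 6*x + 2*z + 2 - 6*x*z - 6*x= -6*x*z + 2*z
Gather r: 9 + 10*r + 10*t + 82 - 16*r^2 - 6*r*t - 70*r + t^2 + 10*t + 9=-16*r^2 + r*(-6*t - 60) + t^2 + 20*t + 100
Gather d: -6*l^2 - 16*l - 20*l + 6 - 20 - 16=-6*l^2 - 36*l - 30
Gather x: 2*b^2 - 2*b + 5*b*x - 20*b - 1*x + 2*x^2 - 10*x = 2*b^2 - 22*b + 2*x^2 + x*(5*b - 11)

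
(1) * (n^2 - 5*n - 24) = n^2 - 5*n - 24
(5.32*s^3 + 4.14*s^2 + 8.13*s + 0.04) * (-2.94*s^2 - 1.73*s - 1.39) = -15.6408*s^5 - 21.3752*s^4 - 38.4592*s^3 - 19.9371*s^2 - 11.3699*s - 0.0556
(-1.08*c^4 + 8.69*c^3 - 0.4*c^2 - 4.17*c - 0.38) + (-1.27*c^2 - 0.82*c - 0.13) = -1.08*c^4 + 8.69*c^3 - 1.67*c^2 - 4.99*c - 0.51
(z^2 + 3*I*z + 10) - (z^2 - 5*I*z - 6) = 8*I*z + 16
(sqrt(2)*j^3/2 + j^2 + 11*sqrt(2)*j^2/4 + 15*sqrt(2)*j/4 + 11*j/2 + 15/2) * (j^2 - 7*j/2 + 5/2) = sqrt(2)*j^5/2 + j^4 + sqrt(2)*j^4 - 37*sqrt(2)*j^3/8 + 2*j^3 - 37*j^2/4 - 25*sqrt(2)*j^2/4 - 25*j/2 + 75*sqrt(2)*j/8 + 75/4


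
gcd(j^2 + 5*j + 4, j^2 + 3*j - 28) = 1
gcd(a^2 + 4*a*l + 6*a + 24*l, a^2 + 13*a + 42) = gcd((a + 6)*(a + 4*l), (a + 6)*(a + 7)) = a + 6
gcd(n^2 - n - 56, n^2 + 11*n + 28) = n + 7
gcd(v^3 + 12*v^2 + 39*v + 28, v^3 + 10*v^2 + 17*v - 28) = v^2 + 11*v + 28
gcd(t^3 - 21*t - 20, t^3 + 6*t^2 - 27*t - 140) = t^2 - t - 20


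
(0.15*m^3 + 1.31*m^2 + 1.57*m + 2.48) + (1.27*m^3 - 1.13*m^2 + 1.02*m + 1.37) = 1.42*m^3 + 0.18*m^2 + 2.59*m + 3.85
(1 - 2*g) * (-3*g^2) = 6*g^3 - 3*g^2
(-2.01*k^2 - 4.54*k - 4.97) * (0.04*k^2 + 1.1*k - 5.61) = -0.0804*k^4 - 2.3926*k^3 + 6.0833*k^2 + 20.0024*k + 27.8817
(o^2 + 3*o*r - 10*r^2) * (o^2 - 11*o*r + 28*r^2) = o^4 - 8*o^3*r - 15*o^2*r^2 + 194*o*r^3 - 280*r^4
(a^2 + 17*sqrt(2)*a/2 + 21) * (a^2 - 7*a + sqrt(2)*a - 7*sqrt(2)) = a^4 - 7*a^3 + 19*sqrt(2)*a^3/2 - 133*sqrt(2)*a^2/2 + 38*a^2 - 266*a + 21*sqrt(2)*a - 147*sqrt(2)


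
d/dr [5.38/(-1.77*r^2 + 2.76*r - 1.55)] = (19.0452*r - 14.8488)/(1.77*r^2 - 2.76*r + 1.55)^2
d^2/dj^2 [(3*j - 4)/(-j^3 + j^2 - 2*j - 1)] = 2*(-(3*j - 4)*(3*j^2 - 2*j + 2)^2 + (9*j^2 - 6*j + (3*j - 4)*(3*j - 1) + 6)*(j^3 - j^2 + 2*j + 1))/(j^3 - j^2 + 2*j + 1)^3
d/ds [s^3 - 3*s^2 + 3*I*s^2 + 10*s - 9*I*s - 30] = 3*s^2 + 6*s*(-1 + I) + 10 - 9*I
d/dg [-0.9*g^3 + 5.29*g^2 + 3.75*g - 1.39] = -2.7*g^2 + 10.58*g + 3.75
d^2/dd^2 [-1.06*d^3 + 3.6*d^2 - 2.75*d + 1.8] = 7.2 - 6.36*d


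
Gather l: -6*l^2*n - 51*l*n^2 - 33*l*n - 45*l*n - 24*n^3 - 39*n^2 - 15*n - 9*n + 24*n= -6*l^2*n + l*(-51*n^2 - 78*n) - 24*n^3 - 39*n^2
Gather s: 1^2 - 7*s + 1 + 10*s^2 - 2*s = 10*s^2 - 9*s + 2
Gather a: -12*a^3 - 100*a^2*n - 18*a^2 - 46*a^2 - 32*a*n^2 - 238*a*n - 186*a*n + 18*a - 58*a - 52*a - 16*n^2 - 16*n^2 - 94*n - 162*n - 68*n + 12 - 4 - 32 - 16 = -12*a^3 + a^2*(-100*n - 64) + a*(-32*n^2 - 424*n - 92) - 32*n^2 - 324*n - 40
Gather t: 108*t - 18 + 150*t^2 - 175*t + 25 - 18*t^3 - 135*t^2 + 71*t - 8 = -18*t^3 + 15*t^2 + 4*t - 1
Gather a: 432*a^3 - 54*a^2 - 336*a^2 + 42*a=432*a^3 - 390*a^2 + 42*a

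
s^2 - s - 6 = (s - 3)*(s + 2)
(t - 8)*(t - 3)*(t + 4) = t^3 - 7*t^2 - 20*t + 96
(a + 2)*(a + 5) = a^2 + 7*a + 10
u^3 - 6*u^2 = u^2*(u - 6)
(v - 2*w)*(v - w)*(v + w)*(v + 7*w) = v^4 + 5*v^3*w - 15*v^2*w^2 - 5*v*w^3 + 14*w^4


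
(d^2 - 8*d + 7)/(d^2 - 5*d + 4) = (d - 7)/(d - 4)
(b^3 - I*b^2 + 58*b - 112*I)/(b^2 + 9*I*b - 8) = (b^2 - 9*I*b - 14)/(b + I)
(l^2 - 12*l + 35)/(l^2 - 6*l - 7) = (l - 5)/(l + 1)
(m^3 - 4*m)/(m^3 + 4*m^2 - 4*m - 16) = m/(m + 4)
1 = 1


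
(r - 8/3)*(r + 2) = r^2 - 2*r/3 - 16/3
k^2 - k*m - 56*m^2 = (k - 8*m)*(k + 7*m)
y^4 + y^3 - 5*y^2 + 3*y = y*(y - 1)^2*(y + 3)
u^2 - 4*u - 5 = (u - 5)*(u + 1)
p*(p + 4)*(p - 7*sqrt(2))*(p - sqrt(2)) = p^4 - 8*sqrt(2)*p^3 + 4*p^3 - 32*sqrt(2)*p^2 + 14*p^2 + 56*p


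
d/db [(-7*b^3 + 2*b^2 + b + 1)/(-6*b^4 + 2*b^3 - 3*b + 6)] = ((21*b^2 - 4*b - 1)*(6*b^4 - 2*b^3 + 3*b - 6) + 3*(8*b^3 - 2*b^2 + 1)*(-7*b^3 + 2*b^2 + b + 1))/(6*b^4 - 2*b^3 + 3*b - 6)^2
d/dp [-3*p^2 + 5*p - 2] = 5 - 6*p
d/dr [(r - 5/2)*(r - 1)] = 2*r - 7/2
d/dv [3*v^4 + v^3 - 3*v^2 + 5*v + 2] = 12*v^3 + 3*v^2 - 6*v + 5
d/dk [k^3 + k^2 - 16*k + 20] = 3*k^2 + 2*k - 16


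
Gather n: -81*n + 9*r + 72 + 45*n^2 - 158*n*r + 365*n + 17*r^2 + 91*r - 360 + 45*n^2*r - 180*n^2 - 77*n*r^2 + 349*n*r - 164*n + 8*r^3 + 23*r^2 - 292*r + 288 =n^2*(45*r - 135) + n*(-77*r^2 + 191*r + 120) + 8*r^3 + 40*r^2 - 192*r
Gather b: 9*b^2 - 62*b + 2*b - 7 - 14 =9*b^2 - 60*b - 21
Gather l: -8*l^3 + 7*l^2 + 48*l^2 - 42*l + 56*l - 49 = -8*l^3 + 55*l^2 + 14*l - 49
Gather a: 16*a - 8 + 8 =16*a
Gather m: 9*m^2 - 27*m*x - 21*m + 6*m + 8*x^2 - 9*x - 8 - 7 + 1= 9*m^2 + m*(-27*x - 15) + 8*x^2 - 9*x - 14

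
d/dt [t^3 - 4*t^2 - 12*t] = 3*t^2 - 8*t - 12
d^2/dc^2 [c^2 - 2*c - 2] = 2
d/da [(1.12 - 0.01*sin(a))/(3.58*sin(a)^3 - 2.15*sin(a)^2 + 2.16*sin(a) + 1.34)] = (0.0716*sin(a)^3 - 12.0503*sin(a)^2 + 4.816*sin(a) - 2.4326)*cos(a)/(12.8164*sin(a)^6 - 15.394*sin(a)^5 + 20.0881*sin(a)^4 + 0.3064*sin(a)^3 - 1.0964*sin(a)^2 + 5.7888*sin(a) + 1.7956)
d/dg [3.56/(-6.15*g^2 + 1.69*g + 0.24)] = (43.788*g - 6.0164)/(-6.15*g^2 + 1.69*g + 0.24)^2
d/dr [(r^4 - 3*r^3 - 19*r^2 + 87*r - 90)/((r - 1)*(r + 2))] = 2*(r^5 - 7*r^3 - 44*r^2 + 128*r - 42)/(r^4 + 2*r^3 - 3*r^2 - 4*r + 4)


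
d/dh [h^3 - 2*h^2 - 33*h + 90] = 3*h^2 - 4*h - 33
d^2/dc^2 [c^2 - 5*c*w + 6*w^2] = 2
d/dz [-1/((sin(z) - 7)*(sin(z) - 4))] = (2*sin(z) - 11)*cos(z)/((sin(z) - 7)^2*(sin(z) - 4)^2)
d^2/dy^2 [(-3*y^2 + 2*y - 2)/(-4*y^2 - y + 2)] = 4*(-22*y^3 + 84*y^2 - 12*y + 13)/(64*y^6 + 48*y^5 - 84*y^4 - 47*y^3 + 42*y^2 + 12*y - 8)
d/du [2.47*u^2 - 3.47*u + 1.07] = 4.94*u - 3.47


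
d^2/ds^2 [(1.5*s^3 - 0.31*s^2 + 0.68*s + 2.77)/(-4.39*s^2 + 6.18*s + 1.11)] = (2.8421709430404e-14*s^5 - 5.6843418860808e-14*s^4 - 138.585232*s^3 - 372.976908*s^2 + 419.933592*s - 228.488532)/(84.604519*s^6 - 357.304734*s^5 + 438.817815*s^4 - 55.3419*s^3 - 110.953935*s^2 - 22.843134*s - 1.367631)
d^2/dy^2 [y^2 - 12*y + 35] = 2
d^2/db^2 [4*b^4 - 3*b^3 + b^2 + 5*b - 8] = 48*b^2 - 18*b + 2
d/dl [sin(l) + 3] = cos(l)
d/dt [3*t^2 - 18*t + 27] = 6*t - 18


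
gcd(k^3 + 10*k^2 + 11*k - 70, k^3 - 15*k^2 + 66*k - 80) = k - 2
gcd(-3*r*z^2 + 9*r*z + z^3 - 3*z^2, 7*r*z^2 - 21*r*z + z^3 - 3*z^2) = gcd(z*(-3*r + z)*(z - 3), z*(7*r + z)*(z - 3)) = z^2 - 3*z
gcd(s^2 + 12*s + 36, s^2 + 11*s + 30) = s + 6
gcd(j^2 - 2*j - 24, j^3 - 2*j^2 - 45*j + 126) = j - 6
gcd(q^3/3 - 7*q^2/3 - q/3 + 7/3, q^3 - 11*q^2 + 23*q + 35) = q^2 - 6*q - 7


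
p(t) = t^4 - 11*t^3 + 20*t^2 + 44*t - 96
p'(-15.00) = -21481.00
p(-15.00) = 91494.00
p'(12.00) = 2684.00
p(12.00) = 5040.00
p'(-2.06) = -213.41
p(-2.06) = 12.40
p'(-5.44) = -1794.15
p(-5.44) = 2903.17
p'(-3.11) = -519.90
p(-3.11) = 385.03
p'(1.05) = 54.25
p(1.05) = -39.27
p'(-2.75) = -398.75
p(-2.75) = 220.21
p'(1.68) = 37.03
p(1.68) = -9.82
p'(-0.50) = 15.25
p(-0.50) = -111.56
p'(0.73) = 57.17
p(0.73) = -57.22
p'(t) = 4*t^3 - 33*t^2 + 40*t + 44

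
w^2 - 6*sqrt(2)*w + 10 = (w - 5*sqrt(2))*(w - sqrt(2))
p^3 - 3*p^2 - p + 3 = (p - 3)*(p - 1)*(p + 1)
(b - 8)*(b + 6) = b^2 - 2*b - 48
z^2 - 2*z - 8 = (z - 4)*(z + 2)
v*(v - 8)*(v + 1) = v^3 - 7*v^2 - 8*v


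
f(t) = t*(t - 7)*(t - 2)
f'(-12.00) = 662.00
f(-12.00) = -3192.00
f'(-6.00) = 230.00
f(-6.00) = -624.00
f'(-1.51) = 48.02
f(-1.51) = -45.10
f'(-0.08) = 15.46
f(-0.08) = -1.18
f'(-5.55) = 206.31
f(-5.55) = -525.88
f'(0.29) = 9.03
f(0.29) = 3.33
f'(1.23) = -3.60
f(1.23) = 5.46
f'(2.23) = -11.22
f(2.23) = -2.45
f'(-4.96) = 177.08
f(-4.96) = -412.88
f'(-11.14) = 586.82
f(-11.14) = -2655.33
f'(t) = t*(t - 7) + t*(t - 2) + (t - 7)*(t - 2)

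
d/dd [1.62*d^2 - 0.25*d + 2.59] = 3.24*d - 0.25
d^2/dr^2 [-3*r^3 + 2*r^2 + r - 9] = 4 - 18*r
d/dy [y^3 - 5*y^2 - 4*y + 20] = 3*y^2 - 10*y - 4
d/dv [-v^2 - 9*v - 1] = -2*v - 9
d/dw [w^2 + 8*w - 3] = 2*w + 8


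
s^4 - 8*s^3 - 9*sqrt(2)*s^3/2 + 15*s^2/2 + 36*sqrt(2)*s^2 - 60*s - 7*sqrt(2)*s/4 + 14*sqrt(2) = (s - 8)*(s - 7*sqrt(2)/2)*(s - sqrt(2)/2)^2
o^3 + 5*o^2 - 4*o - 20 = (o - 2)*(o + 2)*(o + 5)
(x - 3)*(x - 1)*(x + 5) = x^3 + x^2 - 17*x + 15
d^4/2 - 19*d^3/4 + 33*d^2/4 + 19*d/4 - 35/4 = (d/2 + 1/2)*(d - 7)*(d - 5/2)*(d - 1)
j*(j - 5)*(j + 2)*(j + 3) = j^4 - 19*j^2 - 30*j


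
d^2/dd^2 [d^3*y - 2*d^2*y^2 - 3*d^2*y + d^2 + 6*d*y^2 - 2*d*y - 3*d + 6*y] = 6*d*y - 4*y^2 - 6*y + 2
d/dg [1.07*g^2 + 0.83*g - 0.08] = 2.14*g + 0.83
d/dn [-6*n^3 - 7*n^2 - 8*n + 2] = -18*n^2 - 14*n - 8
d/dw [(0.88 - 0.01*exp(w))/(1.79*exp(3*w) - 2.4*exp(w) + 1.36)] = ((0.01*exp(w) - 0.88)*(5.37*exp(2*w) - 2.4) - 0.0179*exp(3*w) + 0.024*exp(w) - 0.0136)*exp(w)/(1.79*exp(3*w) - 2.4*exp(w) + 1.36)^2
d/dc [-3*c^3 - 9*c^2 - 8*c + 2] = -9*c^2 - 18*c - 8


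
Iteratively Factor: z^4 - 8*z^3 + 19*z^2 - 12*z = (z)*(z^3 - 8*z^2 + 19*z - 12) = z*(z - 1)*(z^2 - 7*z + 12) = z*(z - 4)*(z - 1)*(z - 3)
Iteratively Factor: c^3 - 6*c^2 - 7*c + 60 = (c - 5)*(c^2 - c - 12) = (c - 5)*(c + 3)*(c - 4)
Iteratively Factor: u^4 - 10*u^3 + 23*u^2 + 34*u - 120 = (u - 3)*(u^3 - 7*u^2 + 2*u + 40) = (u - 5)*(u - 3)*(u^2 - 2*u - 8) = (u - 5)*(u - 4)*(u - 3)*(u + 2)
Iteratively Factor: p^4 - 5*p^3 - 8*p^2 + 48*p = (p - 4)*(p^3 - p^2 - 12*p) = (p - 4)*(p + 3)*(p^2 - 4*p) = (p - 4)^2*(p + 3)*(p)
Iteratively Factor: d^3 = (d)*(d^2) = d^2*(d)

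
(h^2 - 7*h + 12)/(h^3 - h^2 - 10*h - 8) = (h - 3)/(h^2 + 3*h + 2)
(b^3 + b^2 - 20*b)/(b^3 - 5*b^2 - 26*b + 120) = b/(b - 6)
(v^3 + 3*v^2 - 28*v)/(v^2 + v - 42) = v*(v - 4)/(v - 6)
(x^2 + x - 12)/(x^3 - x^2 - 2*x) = (-x^2 - x + 12)/(x*(-x^2 + x + 2))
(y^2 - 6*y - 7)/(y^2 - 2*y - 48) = (-y^2 + 6*y + 7)/(-y^2 + 2*y + 48)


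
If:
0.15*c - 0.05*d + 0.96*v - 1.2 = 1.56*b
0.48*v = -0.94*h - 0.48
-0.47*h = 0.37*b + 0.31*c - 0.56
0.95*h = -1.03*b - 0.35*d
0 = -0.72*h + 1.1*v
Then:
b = -0.71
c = 3.24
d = 3.14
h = -0.38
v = -0.25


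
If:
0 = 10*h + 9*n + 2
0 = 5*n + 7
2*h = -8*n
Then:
No Solution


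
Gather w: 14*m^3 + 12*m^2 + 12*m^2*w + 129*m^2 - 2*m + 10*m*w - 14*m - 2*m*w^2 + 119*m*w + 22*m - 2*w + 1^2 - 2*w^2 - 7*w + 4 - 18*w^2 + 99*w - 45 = 14*m^3 + 141*m^2 + 6*m + w^2*(-2*m - 20) + w*(12*m^2 + 129*m + 90) - 40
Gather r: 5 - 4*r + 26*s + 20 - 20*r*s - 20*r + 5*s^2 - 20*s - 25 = r*(-20*s - 24) + 5*s^2 + 6*s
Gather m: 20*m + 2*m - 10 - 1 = 22*m - 11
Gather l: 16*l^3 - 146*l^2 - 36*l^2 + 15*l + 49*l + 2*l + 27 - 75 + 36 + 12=16*l^3 - 182*l^2 + 66*l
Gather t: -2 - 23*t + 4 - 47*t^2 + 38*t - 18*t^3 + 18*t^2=-18*t^3 - 29*t^2 + 15*t + 2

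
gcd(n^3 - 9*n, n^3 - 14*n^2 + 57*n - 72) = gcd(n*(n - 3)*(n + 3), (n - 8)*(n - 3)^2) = n - 3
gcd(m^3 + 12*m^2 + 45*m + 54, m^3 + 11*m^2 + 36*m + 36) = m^2 + 9*m + 18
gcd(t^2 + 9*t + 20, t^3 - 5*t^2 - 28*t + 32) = t + 4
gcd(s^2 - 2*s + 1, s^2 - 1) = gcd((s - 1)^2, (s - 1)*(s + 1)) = s - 1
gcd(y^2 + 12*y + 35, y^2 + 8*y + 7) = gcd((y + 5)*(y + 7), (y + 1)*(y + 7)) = y + 7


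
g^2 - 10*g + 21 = (g - 7)*(g - 3)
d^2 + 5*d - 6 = (d - 1)*(d + 6)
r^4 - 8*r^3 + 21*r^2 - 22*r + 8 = (r - 4)*(r - 2)*(r - 1)^2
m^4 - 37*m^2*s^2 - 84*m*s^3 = m*(m - 7*s)*(m + 3*s)*(m + 4*s)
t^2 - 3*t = t*(t - 3)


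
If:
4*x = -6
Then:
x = -3/2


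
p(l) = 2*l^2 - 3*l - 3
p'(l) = 4*l - 3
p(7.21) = 79.34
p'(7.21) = 25.84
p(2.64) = 3.02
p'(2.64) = 7.56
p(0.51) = -4.01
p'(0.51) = -0.96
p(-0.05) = -2.84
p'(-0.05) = -3.20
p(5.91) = 49.13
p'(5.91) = 20.64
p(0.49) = -3.99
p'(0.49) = -1.04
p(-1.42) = 5.29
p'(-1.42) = -8.68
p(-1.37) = 4.86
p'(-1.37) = -8.48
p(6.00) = 51.00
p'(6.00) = 21.00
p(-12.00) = 321.00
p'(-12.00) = -51.00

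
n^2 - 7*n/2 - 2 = (n - 4)*(n + 1/2)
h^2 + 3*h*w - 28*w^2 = (h - 4*w)*(h + 7*w)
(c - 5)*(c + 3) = c^2 - 2*c - 15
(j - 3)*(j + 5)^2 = j^3 + 7*j^2 - 5*j - 75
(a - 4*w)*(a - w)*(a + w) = a^3 - 4*a^2*w - a*w^2 + 4*w^3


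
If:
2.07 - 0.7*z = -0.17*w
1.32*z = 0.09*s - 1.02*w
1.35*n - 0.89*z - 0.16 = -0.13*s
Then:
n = 13.4074074074074 - 5.24691358024691*z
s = 61.3333333333333*z - 138.0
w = 4.11764705882353*z - 12.1764705882353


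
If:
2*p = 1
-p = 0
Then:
No Solution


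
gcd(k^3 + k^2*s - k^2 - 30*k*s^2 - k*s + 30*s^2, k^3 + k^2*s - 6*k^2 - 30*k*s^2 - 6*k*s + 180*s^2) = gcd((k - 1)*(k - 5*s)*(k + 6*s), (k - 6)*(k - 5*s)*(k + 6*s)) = -k^2 - k*s + 30*s^2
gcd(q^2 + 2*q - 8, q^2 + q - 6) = q - 2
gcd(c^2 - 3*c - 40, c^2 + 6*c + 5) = c + 5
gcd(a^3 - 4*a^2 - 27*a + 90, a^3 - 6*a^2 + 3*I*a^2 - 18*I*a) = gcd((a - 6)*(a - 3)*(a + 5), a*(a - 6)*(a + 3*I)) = a - 6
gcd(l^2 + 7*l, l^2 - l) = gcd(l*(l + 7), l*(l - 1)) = l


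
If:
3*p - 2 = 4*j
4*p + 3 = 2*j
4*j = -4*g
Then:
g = 17/10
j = -17/10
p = -8/5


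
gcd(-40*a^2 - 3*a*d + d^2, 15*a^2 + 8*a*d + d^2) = 5*a + d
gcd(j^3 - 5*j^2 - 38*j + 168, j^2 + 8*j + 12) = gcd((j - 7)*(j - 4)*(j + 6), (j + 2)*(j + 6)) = j + 6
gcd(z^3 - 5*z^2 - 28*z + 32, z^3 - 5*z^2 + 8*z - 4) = z - 1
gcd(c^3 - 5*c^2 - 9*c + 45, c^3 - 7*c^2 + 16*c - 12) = c - 3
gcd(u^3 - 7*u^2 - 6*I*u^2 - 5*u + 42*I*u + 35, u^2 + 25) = u - 5*I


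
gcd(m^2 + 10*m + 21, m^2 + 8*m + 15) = m + 3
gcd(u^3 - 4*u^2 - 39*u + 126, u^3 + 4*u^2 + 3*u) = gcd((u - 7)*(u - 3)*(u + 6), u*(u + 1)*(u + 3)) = 1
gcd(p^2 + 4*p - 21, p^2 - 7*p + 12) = p - 3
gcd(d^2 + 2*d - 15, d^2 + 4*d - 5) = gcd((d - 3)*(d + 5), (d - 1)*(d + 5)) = d + 5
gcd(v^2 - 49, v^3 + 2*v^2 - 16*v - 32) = 1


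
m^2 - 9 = (m - 3)*(m + 3)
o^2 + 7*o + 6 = (o + 1)*(o + 6)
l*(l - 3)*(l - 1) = l^3 - 4*l^2 + 3*l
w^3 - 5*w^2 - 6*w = w*(w - 6)*(w + 1)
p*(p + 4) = p^2 + 4*p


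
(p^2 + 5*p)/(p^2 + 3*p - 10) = p/(p - 2)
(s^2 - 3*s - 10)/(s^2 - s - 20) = (s + 2)/(s + 4)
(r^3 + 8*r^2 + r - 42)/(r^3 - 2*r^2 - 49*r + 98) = (r + 3)/(r - 7)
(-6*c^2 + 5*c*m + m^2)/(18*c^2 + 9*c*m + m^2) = (-c + m)/(3*c + m)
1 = 1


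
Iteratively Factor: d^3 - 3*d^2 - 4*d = (d + 1)*(d^2 - 4*d) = (d - 4)*(d + 1)*(d)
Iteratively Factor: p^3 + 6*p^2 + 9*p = (p + 3)*(p^2 + 3*p) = (p + 3)^2*(p)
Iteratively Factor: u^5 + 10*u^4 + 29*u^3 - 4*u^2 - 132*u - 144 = (u + 2)*(u^4 + 8*u^3 + 13*u^2 - 30*u - 72) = (u + 2)*(u + 3)*(u^3 + 5*u^2 - 2*u - 24) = (u - 2)*(u + 2)*(u + 3)*(u^2 + 7*u + 12) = (u - 2)*(u + 2)*(u + 3)^2*(u + 4)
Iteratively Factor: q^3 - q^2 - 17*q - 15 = (q + 3)*(q^2 - 4*q - 5) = (q - 5)*(q + 3)*(q + 1)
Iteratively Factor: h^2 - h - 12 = (h - 4)*(h + 3)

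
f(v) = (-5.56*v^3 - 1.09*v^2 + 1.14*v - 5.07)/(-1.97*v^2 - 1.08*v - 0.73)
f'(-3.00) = 3.25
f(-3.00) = -8.66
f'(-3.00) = 3.25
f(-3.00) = -8.66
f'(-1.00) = 10.14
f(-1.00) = 1.07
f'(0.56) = -2.24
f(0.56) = 2.94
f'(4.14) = 2.80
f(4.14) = 10.61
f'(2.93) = 2.73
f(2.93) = 7.25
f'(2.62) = 2.69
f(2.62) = 6.41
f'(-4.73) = 2.95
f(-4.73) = -13.94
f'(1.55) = 2.17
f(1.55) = 3.73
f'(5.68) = 2.82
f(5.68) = 14.95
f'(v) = (3.94*v + 1.08)*(-5.56*v^3 - 1.09*v^2 + 1.14*v - 5.07)/(-1.97*v^2 - 1.08*v - 0.73)^2 + (-16.68*v^2 - 2.18*v + 1.14)/(-1.97*v^2 - 1.08*v - 0.73)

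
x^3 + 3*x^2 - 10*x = x*(x - 2)*(x + 5)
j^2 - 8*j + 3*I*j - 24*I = (j - 8)*(j + 3*I)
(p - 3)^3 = p^3 - 9*p^2 + 27*p - 27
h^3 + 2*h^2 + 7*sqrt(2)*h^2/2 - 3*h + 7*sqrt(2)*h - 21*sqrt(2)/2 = (h - 1)*(h + 3)*(h + 7*sqrt(2)/2)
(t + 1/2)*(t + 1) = t^2 + 3*t/2 + 1/2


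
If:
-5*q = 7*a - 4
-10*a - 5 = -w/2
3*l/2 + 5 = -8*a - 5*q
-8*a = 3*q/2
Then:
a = -12/59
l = -346/59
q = 64/59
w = 350/59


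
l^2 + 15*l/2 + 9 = (l + 3/2)*(l + 6)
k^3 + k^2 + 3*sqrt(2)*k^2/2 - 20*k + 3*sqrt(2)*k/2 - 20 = (k + 1)*(k - 5*sqrt(2)/2)*(k + 4*sqrt(2))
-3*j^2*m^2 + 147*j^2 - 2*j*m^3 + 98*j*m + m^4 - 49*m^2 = (-3*j + m)*(j + m)*(m - 7)*(m + 7)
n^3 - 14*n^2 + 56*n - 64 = (n - 8)*(n - 4)*(n - 2)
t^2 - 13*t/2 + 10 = (t - 4)*(t - 5/2)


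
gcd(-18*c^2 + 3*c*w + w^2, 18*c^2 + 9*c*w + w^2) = 6*c + w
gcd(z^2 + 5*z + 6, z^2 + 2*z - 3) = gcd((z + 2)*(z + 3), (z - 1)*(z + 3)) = z + 3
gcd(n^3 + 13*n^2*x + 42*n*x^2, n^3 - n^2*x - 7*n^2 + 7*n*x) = n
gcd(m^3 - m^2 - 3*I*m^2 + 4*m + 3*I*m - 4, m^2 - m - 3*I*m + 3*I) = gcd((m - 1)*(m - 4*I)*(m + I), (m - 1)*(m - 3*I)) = m - 1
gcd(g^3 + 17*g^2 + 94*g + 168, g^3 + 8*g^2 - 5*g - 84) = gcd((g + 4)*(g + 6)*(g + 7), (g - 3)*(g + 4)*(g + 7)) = g^2 + 11*g + 28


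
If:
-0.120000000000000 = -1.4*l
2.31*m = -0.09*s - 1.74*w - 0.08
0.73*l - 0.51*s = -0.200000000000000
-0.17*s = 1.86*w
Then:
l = 0.09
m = -0.02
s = 0.51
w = -0.05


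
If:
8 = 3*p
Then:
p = 8/3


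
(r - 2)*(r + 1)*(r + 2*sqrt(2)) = r^3 - r^2 + 2*sqrt(2)*r^2 - 2*sqrt(2)*r - 2*r - 4*sqrt(2)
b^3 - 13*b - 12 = (b - 4)*(b + 1)*(b + 3)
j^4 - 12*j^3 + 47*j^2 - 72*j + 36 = (j - 6)*(j - 3)*(j - 2)*(j - 1)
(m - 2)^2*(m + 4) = m^3 - 12*m + 16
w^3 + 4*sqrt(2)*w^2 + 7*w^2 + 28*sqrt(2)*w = w*(w + 7)*(w + 4*sqrt(2))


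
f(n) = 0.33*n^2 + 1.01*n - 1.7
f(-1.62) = -2.47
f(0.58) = -1.00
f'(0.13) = 1.10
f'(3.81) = 3.52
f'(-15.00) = -8.89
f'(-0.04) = 0.98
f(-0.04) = -1.74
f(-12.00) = 33.70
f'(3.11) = 3.06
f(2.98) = 4.24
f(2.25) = 2.24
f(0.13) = -1.56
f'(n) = 0.66*n + 1.01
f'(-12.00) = -6.91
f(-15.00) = 57.40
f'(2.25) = 2.50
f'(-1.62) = -0.06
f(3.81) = 6.94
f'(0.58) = 1.39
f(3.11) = 4.63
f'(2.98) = 2.98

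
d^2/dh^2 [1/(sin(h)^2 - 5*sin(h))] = (-4*sin(h) + 15 - 19/sin(h) - 30/sin(h)^2 + 50/sin(h)^3)/(sin(h) - 5)^3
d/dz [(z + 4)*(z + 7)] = 2*z + 11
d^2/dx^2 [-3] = 0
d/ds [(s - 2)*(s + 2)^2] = (s + 2)*(3*s - 2)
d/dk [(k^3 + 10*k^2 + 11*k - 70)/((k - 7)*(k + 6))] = (k^4 - 2*k^3 - 147*k^2 - 700*k - 532)/(k^4 - 2*k^3 - 83*k^2 + 84*k + 1764)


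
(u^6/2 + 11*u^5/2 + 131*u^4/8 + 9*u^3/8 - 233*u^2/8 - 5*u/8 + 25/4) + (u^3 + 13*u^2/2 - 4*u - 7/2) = u^6/2 + 11*u^5/2 + 131*u^4/8 + 17*u^3/8 - 181*u^2/8 - 37*u/8 + 11/4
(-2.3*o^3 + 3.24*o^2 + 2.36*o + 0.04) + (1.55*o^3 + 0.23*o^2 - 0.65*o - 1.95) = -0.75*o^3 + 3.47*o^2 + 1.71*o - 1.91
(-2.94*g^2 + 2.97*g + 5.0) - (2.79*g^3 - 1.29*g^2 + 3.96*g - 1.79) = -2.79*g^3 - 1.65*g^2 - 0.99*g + 6.79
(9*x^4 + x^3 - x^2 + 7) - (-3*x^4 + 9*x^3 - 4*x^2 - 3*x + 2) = 12*x^4 - 8*x^3 + 3*x^2 + 3*x + 5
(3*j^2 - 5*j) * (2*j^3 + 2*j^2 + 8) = 6*j^5 - 4*j^4 - 10*j^3 + 24*j^2 - 40*j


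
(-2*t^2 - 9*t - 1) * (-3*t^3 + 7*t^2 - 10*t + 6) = 6*t^5 + 13*t^4 - 40*t^3 + 71*t^2 - 44*t - 6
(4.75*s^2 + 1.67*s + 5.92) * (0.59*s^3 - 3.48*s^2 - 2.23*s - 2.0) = 2.8025*s^5 - 15.5447*s^4 - 12.9113*s^3 - 33.8257*s^2 - 16.5416*s - 11.84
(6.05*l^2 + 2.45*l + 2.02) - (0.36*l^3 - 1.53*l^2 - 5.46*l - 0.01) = -0.36*l^3 + 7.58*l^2 + 7.91*l + 2.03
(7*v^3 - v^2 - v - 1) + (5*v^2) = 7*v^3 + 4*v^2 - v - 1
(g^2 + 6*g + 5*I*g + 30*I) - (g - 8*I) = g^2 + 5*g + 5*I*g + 38*I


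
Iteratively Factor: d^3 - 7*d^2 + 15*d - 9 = (d - 3)*(d^2 - 4*d + 3) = (d - 3)^2*(d - 1)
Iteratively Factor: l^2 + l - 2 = (l + 2)*(l - 1)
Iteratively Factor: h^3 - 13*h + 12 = (h + 4)*(h^2 - 4*h + 3) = (h - 3)*(h + 4)*(h - 1)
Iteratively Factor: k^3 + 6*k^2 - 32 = (k + 4)*(k^2 + 2*k - 8) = (k + 4)^2*(k - 2)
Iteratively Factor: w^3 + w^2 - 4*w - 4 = (w - 2)*(w^2 + 3*w + 2) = (w - 2)*(w + 2)*(w + 1)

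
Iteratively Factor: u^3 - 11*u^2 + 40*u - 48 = (u - 4)*(u^2 - 7*u + 12) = (u - 4)*(u - 3)*(u - 4)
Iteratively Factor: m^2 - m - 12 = (m + 3)*(m - 4)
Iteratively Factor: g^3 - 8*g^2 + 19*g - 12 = (g - 1)*(g^2 - 7*g + 12) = (g - 3)*(g - 1)*(g - 4)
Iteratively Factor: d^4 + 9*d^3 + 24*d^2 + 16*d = (d)*(d^3 + 9*d^2 + 24*d + 16) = d*(d + 4)*(d^2 + 5*d + 4) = d*(d + 4)^2*(d + 1)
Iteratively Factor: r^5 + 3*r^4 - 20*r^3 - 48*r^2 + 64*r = (r)*(r^4 + 3*r^3 - 20*r^2 - 48*r + 64) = r*(r + 4)*(r^3 - r^2 - 16*r + 16) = r*(r - 1)*(r + 4)*(r^2 - 16) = r*(r - 1)*(r + 4)^2*(r - 4)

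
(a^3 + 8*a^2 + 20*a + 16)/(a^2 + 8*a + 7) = (a^3 + 8*a^2 + 20*a + 16)/(a^2 + 8*a + 7)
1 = 1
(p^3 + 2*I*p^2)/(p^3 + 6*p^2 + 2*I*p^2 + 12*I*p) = p/(p + 6)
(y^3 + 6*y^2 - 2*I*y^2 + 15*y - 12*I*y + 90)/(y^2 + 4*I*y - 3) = (y^2 + y*(6 - 5*I) - 30*I)/(y + I)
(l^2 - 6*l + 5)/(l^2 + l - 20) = (l^2 - 6*l + 5)/(l^2 + l - 20)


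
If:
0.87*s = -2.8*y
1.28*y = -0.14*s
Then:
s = 0.00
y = 0.00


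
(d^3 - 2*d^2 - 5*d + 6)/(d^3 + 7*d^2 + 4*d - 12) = (d - 3)/(d + 6)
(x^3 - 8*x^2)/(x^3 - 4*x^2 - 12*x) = x*(8 - x)/(-x^2 + 4*x + 12)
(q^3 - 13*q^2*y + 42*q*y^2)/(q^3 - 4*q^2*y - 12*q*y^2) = (q - 7*y)/(q + 2*y)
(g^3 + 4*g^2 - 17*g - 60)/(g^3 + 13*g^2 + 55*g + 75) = (g - 4)/(g + 5)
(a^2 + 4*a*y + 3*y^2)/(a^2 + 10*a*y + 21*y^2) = (a + y)/(a + 7*y)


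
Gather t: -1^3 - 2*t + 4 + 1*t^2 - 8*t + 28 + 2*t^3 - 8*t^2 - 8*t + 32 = 2*t^3 - 7*t^2 - 18*t + 63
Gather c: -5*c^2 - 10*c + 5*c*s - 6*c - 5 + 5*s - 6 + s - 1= -5*c^2 + c*(5*s - 16) + 6*s - 12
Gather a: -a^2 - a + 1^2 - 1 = -a^2 - a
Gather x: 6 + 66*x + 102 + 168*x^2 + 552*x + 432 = 168*x^2 + 618*x + 540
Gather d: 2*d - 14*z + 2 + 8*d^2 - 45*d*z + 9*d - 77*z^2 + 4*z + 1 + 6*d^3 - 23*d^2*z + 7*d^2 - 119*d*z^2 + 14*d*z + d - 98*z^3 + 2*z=6*d^3 + d^2*(15 - 23*z) + d*(-119*z^2 - 31*z + 12) - 98*z^3 - 77*z^2 - 8*z + 3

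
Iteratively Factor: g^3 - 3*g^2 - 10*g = (g)*(g^2 - 3*g - 10) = g*(g + 2)*(g - 5)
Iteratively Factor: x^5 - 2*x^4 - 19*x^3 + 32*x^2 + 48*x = (x)*(x^4 - 2*x^3 - 19*x^2 + 32*x + 48) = x*(x + 4)*(x^3 - 6*x^2 + 5*x + 12) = x*(x + 1)*(x + 4)*(x^2 - 7*x + 12) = x*(x - 3)*(x + 1)*(x + 4)*(x - 4)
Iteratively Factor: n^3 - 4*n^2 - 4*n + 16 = (n - 4)*(n^2 - 4) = (n - 4)*(n + 2)*(n - 2)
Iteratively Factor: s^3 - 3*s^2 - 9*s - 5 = (s - 5)*(s^2 + 2*s + 1) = (s - 5)*(s + 1)*(s + 1)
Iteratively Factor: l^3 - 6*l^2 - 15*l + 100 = (l - 5)*(l^2 - l - 20) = (l - 5)*(l + 4)*(l - 5)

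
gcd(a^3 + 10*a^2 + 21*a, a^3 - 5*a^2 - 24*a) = a^2 + 3*a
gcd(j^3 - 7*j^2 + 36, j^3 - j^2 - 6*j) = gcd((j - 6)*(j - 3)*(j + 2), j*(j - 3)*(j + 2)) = j^2 - j - 6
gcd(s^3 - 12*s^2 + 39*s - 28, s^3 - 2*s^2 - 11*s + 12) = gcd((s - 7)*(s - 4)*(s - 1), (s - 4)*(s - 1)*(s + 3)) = s^2 - 5*s + 4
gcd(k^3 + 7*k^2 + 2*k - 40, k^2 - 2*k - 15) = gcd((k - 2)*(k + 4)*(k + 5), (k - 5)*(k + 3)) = 1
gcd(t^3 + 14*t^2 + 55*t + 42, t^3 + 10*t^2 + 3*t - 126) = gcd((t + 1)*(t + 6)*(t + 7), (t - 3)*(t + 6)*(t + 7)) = t^2 + 13*t + 42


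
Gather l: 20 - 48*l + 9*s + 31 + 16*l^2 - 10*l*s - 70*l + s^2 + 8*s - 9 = 16*l^2 + l*(-10*s - 118) + s^2 + 17*s + 42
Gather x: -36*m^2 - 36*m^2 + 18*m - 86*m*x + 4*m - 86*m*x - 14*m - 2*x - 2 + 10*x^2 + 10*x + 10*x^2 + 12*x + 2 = -72*m^2 + 8*m + 20*x^2 + x*(20 - 172*m)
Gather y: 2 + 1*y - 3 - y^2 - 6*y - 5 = -y^2 - 5*y - 6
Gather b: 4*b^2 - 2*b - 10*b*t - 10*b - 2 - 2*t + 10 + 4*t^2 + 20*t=4*b^2 + b*(-10*t - 12) + 4*t^2 + 18*t + 8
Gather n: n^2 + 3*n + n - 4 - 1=n^2 + 4*n - 5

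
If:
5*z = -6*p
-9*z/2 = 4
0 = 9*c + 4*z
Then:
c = 32/81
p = 20/27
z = -8/9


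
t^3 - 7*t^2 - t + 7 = (t - 7)*(t - 1)*(t + 1)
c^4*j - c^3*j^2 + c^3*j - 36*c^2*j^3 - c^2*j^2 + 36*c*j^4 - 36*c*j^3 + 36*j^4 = (c - 6*j)*(c - j)*(c + 6*j)*(c*j + j)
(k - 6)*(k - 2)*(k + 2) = k^3 - 6*k^2 - 4*k + 24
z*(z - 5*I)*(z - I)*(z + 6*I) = z^4 + 31*z^2 - 30*I*z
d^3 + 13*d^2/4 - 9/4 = (d - 3/4)*(d + 1)*(d + 3)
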